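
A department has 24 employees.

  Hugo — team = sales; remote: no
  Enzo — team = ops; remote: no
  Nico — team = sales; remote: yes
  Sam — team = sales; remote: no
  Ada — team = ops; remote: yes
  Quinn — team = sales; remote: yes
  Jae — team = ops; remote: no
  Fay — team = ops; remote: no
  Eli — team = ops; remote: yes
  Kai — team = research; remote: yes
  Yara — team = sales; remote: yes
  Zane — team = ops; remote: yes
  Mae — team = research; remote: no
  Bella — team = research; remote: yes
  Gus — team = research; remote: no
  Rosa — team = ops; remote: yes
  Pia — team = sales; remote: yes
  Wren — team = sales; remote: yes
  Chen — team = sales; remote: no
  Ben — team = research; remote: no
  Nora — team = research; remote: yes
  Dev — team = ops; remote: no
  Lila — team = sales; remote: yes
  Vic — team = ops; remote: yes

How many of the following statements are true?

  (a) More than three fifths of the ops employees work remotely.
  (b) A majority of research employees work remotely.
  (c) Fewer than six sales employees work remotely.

0

(a) ops: |A| = 9, |A ∩ B| = 5; needs |A ∩ B| / |A| > 3/5 — false.
(b) research: |A| = 6, |A ∩ B| = 3; needs |A ∩ B| > |A ∖ B| — false.
(c) sales: |A| = 9, |A ∩ B| = 6; needs |A ∩ B| < 6 — false.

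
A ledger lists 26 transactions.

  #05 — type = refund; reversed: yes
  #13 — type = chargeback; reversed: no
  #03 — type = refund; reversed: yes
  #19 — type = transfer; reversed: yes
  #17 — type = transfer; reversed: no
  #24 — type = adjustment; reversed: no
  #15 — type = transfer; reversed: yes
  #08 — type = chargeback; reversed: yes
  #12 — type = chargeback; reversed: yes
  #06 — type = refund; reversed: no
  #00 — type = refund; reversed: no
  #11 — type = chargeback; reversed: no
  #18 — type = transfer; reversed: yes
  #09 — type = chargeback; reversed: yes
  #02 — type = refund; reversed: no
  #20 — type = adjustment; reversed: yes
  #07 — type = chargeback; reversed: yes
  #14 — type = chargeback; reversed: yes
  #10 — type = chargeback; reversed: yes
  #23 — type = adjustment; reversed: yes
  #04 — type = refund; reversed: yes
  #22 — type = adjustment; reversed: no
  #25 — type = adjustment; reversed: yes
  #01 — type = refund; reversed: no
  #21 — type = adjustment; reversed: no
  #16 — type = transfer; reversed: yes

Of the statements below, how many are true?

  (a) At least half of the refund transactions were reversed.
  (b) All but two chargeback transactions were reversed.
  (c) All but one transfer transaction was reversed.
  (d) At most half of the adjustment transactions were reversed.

3

(a) refund: |A| = 7, |A ∩ B| = 3; needs |A ∩ B| ≥ |A ∖ B| — false.
(b) chargeback: |A| = 8, |A ∩ B| = 6; needs |A ∖ B| = 2 — true.
(c) transfer: |A| = 5, |A ∩ B| = 4; needs |A ∖ B| = 1 — true.
(d) adjustment: |A| = 6, |A ∩ B| = 3; needs |A ∩ B| ≤ |A ∖ B| — true.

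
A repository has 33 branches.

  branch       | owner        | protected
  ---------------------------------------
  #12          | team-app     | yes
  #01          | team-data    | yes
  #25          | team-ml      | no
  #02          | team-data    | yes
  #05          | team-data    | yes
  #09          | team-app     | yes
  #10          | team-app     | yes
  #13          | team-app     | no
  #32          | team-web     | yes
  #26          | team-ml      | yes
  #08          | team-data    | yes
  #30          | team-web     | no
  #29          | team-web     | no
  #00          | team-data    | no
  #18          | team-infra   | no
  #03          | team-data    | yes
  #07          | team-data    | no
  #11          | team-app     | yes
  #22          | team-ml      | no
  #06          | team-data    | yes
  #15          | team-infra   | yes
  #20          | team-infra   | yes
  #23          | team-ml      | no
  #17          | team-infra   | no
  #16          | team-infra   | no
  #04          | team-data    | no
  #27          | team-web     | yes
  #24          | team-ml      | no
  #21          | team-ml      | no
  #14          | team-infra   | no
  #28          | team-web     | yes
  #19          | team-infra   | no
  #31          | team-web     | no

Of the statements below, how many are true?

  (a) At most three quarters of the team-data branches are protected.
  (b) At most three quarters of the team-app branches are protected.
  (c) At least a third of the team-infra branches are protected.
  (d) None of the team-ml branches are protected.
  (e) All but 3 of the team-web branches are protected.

2

(a) team-data: |A| = 9, |A ∩ B| = 6; needs |A ∩ B| / |A| ≤ 3/4 — true.
(b) team-app: |A| = 5, |A ∩ B| = 4; needs |A ∩ B| / |A| ≤ 3/4 — false.
(c) team-infra: |A| = 7, |A ∩ B| = 2; needs |A ∩ B| / |A| ≥ 1/3 — false.
(d) team-ml: |A| = 6, |A ∩ B| = 1; needs A ∩ B = ∅ (|A ∩ B| = 0) — false.
(e) team-web: |A| = 6, |A ∩ B| = 3; needs |A ∖ B| = 3 — true.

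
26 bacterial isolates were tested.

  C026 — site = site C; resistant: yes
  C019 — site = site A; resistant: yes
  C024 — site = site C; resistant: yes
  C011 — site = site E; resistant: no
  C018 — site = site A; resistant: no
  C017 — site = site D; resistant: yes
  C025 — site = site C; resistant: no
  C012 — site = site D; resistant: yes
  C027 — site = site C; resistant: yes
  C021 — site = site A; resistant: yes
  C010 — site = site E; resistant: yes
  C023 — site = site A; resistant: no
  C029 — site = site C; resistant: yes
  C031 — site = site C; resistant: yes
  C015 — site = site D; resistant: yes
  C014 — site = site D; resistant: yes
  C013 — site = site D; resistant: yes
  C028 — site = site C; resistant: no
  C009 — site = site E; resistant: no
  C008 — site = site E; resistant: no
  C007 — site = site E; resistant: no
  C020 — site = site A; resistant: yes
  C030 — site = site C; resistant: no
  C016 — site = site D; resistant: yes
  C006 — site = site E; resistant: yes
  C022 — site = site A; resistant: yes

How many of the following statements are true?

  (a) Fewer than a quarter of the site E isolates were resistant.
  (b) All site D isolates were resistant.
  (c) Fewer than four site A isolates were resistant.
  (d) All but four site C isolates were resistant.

(a) site E: |A| = 6, |A ∩ B| = 2; needs |A ∩ B| / |A| < 1/4 — false.
(b) site D: |A| = 6, |A ∩ B| = 6; needs A ⊆ B, i.e. every element of A is in B (|A ∖ B| = 0) — true.
(c) site A: |A| = 6, |A ∩ B| = 4; needs |A ∩ B| < 4 — false.
(d) site C: |A| = 8, |A ∩ B| = 5; needs |A ∖ B| = 4 — false.

1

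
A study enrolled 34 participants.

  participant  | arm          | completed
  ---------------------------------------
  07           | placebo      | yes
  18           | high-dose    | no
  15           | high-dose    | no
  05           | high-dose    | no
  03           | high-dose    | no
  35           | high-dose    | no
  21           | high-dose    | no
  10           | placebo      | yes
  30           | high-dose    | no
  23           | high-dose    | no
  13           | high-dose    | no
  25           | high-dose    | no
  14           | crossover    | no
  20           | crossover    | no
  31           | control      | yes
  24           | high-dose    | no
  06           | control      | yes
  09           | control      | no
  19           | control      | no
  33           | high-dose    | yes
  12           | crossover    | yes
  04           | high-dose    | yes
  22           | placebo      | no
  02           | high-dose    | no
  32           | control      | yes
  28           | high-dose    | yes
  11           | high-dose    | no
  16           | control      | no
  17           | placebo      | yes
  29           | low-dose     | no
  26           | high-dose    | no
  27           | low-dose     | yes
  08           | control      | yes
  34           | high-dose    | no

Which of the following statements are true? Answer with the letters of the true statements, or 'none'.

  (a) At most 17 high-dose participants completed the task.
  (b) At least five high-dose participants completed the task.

(a)

|A| = 18, |A ∩ B| = 3, |A ∖ B| = 15.
(a) |A ∩ B| ≤ 17: holds.
(b) |A ∩ B| ≥ 5: fails.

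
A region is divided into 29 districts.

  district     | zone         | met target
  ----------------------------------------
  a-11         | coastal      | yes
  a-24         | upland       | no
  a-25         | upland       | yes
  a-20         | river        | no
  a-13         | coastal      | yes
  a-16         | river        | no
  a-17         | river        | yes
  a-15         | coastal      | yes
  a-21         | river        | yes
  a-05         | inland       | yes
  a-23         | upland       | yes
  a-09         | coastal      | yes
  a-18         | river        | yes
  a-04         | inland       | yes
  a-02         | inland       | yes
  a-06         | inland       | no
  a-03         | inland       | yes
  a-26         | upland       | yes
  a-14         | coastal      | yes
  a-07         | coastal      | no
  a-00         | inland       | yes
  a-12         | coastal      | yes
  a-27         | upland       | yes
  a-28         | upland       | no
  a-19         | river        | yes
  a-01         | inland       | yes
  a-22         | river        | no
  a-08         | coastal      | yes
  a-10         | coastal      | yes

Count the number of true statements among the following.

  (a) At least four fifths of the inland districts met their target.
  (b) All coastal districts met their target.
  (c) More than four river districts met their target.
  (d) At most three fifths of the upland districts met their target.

1

(a) inland: |A| = 7, |A ∩ B| = 6; needs |A ∩ B| / |A| ≥ 4/5 — true.
(b) coastal: |A| = 9, |A ∩ B| = 8; needs A ⊆ B, i.e. every element of A is in B (|A ∖ B| = 0) — false.
(c) river: |A| = 7, |A ∩ B| = 4; needs |A ∩ B| > 4 — false.
(d) upland: |A| = 6, |A ∩ B| = 4; needs |A ∩ B| / |A| ≤ 3/5 — false.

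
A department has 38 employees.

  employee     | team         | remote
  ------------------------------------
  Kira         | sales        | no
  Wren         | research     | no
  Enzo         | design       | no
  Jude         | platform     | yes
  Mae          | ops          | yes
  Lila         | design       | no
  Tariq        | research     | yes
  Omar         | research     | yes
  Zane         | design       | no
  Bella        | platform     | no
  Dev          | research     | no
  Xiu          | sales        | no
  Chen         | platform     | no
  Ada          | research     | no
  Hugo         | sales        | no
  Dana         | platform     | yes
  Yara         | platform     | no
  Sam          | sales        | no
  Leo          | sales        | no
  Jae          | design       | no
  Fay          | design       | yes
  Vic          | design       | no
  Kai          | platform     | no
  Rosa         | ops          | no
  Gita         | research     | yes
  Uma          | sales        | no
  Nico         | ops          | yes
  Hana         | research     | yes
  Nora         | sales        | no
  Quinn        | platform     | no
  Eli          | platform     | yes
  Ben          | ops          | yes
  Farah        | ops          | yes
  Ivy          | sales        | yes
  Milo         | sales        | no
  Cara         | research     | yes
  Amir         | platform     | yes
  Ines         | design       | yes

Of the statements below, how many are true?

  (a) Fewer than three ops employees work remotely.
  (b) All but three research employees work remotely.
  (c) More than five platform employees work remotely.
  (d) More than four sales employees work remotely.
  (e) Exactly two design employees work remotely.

2

(a) ops: |A| = 5, |A ∩ B| = 4; needs |A ∩ B| < 3 — false.
(b) research: |A| = 8, |A ∩ B| = 5; needs |A ∖ B| = 3 — true.
(c) platform: |A| = 9, |A ∩ B| = 4; needs |A ∩ B| > 5 — false.
(d) sales: |A| = 9, |A ∩ B| = 1; needs |A ∩ B| > 4 — false.
(e) design: |A| = 7, |A ∩ B| = 2; needs |A ∩ B| = 2 — true.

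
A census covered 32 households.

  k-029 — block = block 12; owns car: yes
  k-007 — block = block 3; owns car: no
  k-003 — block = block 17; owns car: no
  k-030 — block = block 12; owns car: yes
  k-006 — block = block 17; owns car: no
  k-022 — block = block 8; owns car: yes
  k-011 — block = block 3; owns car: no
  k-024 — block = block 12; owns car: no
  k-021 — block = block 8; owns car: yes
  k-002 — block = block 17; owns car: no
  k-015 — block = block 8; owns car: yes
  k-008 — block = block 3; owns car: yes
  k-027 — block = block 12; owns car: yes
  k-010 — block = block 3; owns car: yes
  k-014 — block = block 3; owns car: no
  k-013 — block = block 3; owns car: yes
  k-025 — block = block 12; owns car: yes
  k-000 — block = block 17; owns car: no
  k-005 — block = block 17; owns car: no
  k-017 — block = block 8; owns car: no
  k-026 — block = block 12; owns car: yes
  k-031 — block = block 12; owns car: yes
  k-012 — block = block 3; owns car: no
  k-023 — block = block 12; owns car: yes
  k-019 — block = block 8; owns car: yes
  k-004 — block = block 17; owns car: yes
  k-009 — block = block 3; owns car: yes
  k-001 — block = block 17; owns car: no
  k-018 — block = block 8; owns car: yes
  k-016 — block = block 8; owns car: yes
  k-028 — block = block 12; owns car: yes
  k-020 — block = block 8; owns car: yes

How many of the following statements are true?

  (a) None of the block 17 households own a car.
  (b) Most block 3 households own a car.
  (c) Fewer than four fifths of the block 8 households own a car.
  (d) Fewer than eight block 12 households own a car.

(a) block 17: |A| = 7, |A ∩ B| = 1; needs A ∩ B = ∅ (|A ∩ B| = 0) — false.
(b) block 3: |A| = 8, |A ∩ B| = 4; needs |A ∩ B| > |A ∖ B| — false.
(c) block 8: |A| = 8, |A ∩ B| = 7; needs |A ∩ B| / |A| < 4/5 — false.
(d) block 12: |A| = 9, |A ∩ B| = 8; needs |A ∩ B| < 8 — false.

0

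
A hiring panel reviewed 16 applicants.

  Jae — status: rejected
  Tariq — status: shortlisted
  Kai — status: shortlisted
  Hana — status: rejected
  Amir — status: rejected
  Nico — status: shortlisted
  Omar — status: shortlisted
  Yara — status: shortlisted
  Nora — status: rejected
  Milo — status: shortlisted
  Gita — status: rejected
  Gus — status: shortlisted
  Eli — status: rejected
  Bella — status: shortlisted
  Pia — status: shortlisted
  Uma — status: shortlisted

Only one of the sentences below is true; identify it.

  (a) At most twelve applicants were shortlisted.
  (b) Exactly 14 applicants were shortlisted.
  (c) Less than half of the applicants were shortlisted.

(a)

|A| = 16, |A ∩ B| = 10, |A ∖ B| = 6.
(a) requires |A ∩ B| ≤ 12: true.
(b) requires |A ∩ B| = 14: false.
(c) requires |A ∩ B| < |A ∖ B|: false.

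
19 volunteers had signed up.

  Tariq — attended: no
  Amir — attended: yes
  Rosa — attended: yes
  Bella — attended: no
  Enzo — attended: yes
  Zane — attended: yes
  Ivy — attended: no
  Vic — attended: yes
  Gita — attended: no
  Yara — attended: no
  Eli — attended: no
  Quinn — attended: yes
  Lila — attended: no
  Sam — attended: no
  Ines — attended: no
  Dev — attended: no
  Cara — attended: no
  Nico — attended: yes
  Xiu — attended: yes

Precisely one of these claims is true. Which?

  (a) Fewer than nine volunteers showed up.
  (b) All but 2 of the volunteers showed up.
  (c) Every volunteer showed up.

(a)

|A| = 19, |A ∩ B| = 8, |A ∖ B| = 11.
(a) requires |A ∩ B| < 9: true.
(b) requires |A ∖ B| = 2: false.
(c) requires A ⊆ B, i.e. every element of A is in B (|A ∖ B| = 0): false.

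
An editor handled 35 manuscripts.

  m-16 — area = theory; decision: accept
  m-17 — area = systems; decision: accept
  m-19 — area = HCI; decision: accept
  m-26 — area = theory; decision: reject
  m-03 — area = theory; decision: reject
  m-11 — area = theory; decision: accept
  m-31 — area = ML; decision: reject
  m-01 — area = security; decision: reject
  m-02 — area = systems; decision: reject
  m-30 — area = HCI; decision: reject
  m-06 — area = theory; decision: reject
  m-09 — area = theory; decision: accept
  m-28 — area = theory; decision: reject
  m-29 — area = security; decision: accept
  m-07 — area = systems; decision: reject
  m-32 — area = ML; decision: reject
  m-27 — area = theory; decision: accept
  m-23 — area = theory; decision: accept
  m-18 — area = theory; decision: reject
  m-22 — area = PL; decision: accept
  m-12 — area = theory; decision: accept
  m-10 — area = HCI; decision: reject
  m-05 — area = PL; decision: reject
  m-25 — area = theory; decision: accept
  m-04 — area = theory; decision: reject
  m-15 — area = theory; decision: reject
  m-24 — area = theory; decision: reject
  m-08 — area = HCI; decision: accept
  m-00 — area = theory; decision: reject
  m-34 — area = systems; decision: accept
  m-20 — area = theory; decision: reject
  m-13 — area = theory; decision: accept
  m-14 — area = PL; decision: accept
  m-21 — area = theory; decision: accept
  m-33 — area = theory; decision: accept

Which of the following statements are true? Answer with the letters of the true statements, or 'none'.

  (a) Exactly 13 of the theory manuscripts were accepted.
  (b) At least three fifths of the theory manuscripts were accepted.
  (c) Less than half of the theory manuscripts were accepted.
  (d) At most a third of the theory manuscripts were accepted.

none

|A| = 20, |A ∩ B| = 10, |A ∖ B| = 10.
(a) |A ∩ B| = 13: fails.
(b) |A ∩ B| / |A| ≥ 3/5: fails.
(c) |A ∩ B| < |A ∖ B|: fails.
(d) |A ∩ B| / |A| ≤ 1/3: fails.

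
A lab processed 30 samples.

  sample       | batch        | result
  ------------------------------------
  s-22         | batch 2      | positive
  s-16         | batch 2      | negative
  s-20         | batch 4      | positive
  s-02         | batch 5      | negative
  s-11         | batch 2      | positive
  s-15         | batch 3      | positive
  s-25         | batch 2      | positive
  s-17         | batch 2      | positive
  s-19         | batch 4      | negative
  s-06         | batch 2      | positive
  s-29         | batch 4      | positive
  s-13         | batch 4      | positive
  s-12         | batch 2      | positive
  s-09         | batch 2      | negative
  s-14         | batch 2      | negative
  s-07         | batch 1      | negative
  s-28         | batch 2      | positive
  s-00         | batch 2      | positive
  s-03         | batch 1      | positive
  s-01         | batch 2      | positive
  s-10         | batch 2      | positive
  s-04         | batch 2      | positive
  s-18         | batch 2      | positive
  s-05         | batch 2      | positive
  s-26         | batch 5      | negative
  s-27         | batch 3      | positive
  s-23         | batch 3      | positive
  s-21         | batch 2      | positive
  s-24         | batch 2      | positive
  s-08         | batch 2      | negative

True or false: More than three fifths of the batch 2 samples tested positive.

Truth condition: |A ∩ B| / |A| > 3/5.
|A| = 19, |A ∩ B| = 15, |A ∖ B| = 4.
|A ∩ B|/|A| = 15/19, so the statement is true.

True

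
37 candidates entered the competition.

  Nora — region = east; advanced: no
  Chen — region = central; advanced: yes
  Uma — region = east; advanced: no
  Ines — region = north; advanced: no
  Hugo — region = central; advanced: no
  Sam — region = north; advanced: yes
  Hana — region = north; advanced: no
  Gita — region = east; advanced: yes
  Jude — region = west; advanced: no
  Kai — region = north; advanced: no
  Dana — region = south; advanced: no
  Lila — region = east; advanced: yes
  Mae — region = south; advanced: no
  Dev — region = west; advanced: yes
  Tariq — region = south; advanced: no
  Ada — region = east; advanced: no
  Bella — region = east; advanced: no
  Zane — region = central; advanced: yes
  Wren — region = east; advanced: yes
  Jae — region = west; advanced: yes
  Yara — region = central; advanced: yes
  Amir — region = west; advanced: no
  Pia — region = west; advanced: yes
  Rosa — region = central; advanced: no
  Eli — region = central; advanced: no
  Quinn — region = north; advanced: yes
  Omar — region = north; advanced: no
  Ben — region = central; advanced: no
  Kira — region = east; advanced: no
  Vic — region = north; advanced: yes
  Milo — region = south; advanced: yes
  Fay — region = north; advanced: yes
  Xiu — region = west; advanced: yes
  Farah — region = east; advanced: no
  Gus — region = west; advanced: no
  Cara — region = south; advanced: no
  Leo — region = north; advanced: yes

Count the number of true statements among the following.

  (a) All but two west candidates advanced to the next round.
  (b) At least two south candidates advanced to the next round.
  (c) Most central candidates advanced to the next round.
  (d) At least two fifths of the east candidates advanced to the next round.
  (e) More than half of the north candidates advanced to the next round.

(a) west: |A| = 7, |A ∩ B| = 4; needs |A ∖ B| = 2 — false.
(b) south: |A| = 5, |A ∩ B| = 1; needs |A ∩ B| ≥ 2 — false.
(c) central: |A| = 7, |A ∩ B| = 3; needs |A ∩ B| > |A ∖ B| — false.
(d) east: |A| = 9, |A ∩ B| = 3; needs |A ∩ B| / |A| ≥ 2/5 — false.
(e) north: |A| = 9, |A ∩ B| = 5; needs |A ∩ B| > |A ∖ B| — true.

1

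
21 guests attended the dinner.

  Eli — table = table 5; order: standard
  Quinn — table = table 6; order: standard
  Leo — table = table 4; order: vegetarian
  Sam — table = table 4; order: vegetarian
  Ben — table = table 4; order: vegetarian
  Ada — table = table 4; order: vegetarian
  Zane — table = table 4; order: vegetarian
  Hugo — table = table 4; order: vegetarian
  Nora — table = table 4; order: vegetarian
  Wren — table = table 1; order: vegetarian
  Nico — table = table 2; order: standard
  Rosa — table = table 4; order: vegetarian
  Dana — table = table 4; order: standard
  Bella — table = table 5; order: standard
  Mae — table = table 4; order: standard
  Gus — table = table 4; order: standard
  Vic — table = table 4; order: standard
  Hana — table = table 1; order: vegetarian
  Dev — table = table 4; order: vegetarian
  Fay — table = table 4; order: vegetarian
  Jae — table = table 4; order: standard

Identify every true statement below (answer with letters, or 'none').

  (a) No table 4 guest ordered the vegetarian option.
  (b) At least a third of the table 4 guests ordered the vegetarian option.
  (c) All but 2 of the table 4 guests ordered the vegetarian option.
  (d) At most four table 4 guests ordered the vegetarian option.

|A| = 15, |A ∩ B| = 10, |A ∖ B| = 5.
(a) A ∩ B = ∅ (|A ∩ B| = 0): fails.
(b) |A ∩ B| / |A| ≥ 1/3: holds.
(c) |A ∖ B| = 2: fails.
(d) |A ∩ B| ≤ 4: fails.

(b)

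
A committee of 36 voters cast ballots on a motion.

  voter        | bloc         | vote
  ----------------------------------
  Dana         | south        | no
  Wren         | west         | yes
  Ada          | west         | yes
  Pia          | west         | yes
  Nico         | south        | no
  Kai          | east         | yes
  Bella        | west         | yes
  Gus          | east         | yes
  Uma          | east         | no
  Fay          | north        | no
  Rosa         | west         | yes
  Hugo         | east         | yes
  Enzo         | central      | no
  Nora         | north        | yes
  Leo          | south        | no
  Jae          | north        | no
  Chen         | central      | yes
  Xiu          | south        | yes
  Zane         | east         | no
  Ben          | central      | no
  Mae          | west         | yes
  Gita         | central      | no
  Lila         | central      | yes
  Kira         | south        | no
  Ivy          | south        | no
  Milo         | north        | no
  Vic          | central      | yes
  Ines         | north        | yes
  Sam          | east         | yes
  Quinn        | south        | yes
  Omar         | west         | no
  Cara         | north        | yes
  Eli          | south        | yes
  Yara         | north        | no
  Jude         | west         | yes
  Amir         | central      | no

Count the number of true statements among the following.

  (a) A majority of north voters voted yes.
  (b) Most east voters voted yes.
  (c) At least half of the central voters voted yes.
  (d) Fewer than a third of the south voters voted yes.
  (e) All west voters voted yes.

(a) north: |A| = 7, |A ∩ B| = 3; needs |A ∩ B| > |A ∖ B| — false.
(b) east: |A| = 6, |A ∩ B| = 4; needs |A ∩ B| > |A ∖ B| — true.
(c) central: |A| = 7, |A ∩ B| = 3; needs |A ∩ B| ≥ |A ∖ B| — false.
(d) south: |A| = 8, |A ∩ B| = 3; needs |A ∩ B| / |A| < 1/3 — false.
(e) west: |A| = 8, |A ∩ B| = 7; needs A ⊆ B, i.e. every element of A is in B (|A ∖ B| = 0) — false.

1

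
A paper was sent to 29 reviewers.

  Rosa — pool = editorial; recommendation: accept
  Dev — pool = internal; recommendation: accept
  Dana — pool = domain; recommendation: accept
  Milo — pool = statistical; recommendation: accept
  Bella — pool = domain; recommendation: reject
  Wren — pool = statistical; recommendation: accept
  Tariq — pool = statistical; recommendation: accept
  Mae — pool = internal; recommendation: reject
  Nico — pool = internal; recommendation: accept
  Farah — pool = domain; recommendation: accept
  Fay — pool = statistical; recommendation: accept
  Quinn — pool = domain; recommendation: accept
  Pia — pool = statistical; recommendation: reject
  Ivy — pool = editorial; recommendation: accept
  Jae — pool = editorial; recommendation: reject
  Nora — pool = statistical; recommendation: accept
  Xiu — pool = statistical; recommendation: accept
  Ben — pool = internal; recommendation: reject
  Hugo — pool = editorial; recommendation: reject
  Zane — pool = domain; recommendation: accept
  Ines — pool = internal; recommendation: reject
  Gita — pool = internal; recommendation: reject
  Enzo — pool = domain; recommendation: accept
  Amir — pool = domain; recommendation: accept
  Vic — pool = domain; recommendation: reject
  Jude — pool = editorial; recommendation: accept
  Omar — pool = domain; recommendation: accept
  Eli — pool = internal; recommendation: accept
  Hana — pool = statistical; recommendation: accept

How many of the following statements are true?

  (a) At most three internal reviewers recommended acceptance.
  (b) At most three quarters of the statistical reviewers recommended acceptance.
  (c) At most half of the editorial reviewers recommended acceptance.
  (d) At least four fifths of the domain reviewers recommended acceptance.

1

(a) internal: |A| = 7, |A ∩ B| = 3; needs |A ∩ B| ≤ 3 — true.
(b) statistical: |A| = 8, |A ∩ B| = 7; needs |A ∩ B| / |A| ≤ 3/4 — false.
(c) editorial: |A| = 5, |A ∩ B| = 3; needs |A ∩ B| ≤ |A ∖ B| — false.
(d) domain: |A| = 9, |A ∩ B| = 7; needs |A ∩ B| / |A| ≥ 4/5 — false.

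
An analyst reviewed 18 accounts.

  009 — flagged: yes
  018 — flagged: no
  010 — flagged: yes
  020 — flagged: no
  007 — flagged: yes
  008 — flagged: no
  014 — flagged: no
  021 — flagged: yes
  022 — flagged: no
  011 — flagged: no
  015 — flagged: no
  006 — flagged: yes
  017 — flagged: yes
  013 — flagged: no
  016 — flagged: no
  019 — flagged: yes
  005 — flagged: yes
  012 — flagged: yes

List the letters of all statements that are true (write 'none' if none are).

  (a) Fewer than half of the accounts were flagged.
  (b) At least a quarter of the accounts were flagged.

|A| = 18, |A ∩ B| = 9, |A ∖ B| = 9.
(a) |A ∩ B| < |A ∖ B|: fails.
(b) |A ∩ B| / |A| ≥ 1/4: holds.

(b)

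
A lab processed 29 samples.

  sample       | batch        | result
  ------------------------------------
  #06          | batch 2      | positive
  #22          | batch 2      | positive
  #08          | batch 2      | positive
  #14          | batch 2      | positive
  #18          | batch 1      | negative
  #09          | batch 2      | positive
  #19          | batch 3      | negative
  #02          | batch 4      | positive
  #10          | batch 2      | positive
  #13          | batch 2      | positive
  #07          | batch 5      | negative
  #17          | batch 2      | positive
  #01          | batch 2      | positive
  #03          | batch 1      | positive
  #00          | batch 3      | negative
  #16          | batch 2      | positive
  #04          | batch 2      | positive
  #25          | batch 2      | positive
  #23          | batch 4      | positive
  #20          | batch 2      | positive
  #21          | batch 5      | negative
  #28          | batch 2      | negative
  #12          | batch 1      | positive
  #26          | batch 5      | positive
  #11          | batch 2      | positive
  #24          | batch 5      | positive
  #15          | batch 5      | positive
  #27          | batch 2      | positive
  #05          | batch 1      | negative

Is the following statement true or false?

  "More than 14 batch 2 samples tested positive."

True

Truth condition: |A ∩ B| > 14.
|A| = 16, |A ∩ B| = 15, |A ∖ B| = 1.
|A ∩ B| = 15, so the statement is true.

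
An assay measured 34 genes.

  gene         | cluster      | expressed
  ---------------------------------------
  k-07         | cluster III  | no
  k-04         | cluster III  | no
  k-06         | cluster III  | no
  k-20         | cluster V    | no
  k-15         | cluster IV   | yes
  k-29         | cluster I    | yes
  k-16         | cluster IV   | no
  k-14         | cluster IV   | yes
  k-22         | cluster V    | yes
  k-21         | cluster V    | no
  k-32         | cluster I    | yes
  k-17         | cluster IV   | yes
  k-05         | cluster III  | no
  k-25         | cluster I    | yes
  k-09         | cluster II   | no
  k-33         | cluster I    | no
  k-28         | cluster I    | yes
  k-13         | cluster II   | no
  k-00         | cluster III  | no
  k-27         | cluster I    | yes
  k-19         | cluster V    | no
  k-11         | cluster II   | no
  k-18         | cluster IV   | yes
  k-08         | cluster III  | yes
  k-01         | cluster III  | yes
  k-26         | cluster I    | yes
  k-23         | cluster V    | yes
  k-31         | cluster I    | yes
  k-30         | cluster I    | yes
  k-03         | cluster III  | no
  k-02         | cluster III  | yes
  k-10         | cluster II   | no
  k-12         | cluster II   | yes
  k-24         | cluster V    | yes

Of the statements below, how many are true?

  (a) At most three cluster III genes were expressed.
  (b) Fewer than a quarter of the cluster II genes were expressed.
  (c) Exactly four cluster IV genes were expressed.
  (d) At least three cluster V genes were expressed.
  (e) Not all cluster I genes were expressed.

5

(a) cluster III: |A| = 9, |A ∩ B| = 3; needs |A ∩ B| ≤ 3 — true.
(b) cluster II: |A| = 5, |A ∩ B| = 1; needs |A ∩ B| / |A| < 1/4 — true.
(c) cluster IV: |A| = 5, |A ∩ B| = 4; needs |A ∩ B| = 4 — true.
(d) cluster V: |A| = 6, |A ∩ B| = 3; needs |A ∩ B| ≥ 3 — true.
(e) cluster I: |A| = 9, |A ∩ B| = 8; needs A ⊄ B (|A ∖ B| ≥ 1) — true.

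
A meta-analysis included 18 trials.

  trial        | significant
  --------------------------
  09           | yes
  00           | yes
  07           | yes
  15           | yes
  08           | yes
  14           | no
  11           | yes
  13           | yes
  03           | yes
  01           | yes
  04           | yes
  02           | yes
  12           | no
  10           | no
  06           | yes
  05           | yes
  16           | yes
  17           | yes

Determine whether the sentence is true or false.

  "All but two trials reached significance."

False

The determiner here denotes the relation: |A ∖ B| = 2.
|A| = 18, |A ∩ B| = 15, |A ∖ B| = 3.
|A ∖ B| = 3, so the statement is false.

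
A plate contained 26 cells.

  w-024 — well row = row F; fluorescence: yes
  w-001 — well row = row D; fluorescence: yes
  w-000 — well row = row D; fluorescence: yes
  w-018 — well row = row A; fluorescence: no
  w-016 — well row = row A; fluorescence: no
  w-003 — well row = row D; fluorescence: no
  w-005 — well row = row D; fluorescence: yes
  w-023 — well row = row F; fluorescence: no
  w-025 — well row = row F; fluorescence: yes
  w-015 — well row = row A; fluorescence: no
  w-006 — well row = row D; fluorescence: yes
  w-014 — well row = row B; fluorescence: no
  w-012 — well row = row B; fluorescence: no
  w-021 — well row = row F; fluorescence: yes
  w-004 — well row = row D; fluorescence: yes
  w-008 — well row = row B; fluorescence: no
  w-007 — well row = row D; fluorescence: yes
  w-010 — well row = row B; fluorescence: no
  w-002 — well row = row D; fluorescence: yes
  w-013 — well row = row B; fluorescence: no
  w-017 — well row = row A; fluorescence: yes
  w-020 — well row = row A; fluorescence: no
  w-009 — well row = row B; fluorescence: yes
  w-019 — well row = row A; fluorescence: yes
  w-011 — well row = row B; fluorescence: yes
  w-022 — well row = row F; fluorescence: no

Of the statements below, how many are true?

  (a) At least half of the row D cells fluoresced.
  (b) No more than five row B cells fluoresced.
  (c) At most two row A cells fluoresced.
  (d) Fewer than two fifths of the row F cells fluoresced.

3

(a) row D: |A| = 8, |A ∩ B| = 7; needs |A ∩ B| ≥ |A ∖ B| — true.
(b) row B: |A| = 7, |A ∩ B| = 2; needs |A ∩ B| ≤ 5 — true.
(c) row A: |A| = 6, |A ∩ B| = 2; needs |A ∩ B| ≤ 2 — true.
(d) row F: |A| = 5, |A ∩ B| = 3; needs |A ∩ B| / |A| < 2/5 — false.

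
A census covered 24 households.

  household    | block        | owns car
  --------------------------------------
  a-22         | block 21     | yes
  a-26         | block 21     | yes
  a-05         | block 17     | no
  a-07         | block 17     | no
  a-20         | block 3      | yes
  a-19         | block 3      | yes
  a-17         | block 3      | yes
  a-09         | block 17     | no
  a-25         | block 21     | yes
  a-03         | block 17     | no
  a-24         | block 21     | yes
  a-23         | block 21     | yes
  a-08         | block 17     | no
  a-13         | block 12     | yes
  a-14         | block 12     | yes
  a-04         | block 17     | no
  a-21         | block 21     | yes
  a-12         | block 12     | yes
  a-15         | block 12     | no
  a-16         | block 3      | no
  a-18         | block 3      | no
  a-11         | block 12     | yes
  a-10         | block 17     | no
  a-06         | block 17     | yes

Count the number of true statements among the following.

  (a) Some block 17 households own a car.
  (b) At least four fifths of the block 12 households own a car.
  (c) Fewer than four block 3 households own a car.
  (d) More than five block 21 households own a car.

(a) block 17: |A| = 8, |A ∩ B| = 1; needs A ∩ B ≠ ∅ (|A ∩ B| ≥ 1) — true.
(b) block 12: |A| = 5, |A ∩ B| = 4; needs |A ∩ B| / |A| ≥ 4/5 — true.
(c) block 3: |A| = 5, |A ∩ B| = 3; needs |A ∩ B| < 4 — true.
(d) block 21: |A| = 6, |A ∩ B| = 6; needs |A ∩ B| > 5 — true.

4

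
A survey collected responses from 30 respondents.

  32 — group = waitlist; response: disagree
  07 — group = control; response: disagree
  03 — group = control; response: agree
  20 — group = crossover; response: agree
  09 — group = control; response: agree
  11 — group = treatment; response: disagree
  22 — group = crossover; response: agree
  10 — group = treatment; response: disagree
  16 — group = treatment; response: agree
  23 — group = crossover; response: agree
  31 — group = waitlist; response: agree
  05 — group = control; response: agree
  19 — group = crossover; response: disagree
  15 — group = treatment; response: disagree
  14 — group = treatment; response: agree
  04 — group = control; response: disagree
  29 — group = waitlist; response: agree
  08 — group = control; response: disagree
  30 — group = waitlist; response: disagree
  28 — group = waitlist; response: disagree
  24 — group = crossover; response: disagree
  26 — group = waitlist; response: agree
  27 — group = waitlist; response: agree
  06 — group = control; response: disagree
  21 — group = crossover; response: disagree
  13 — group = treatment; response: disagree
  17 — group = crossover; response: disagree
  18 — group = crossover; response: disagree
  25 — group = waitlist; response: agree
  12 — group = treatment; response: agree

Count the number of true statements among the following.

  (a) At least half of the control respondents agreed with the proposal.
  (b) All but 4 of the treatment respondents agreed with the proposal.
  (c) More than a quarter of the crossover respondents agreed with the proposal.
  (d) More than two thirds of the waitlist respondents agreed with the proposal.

2

(a) control: |A| = 7, |A ∩ B| = 3; needs |A ∩ B| ≥ |A ∖ B| — false.
(b) treatment: |A| = 7, |A ∩ B| = 3; needs |A ∖ B| = 4 — true.
(c) crossover: |A| = 8, |A ∩ B| = 3; needs |A ∩ B| / |A| > 1/4 — true.
(d) waitlist: |A| = 8, |A ∩ B| = 5; needs |A ∩ B| / |A| > 2/3 — false.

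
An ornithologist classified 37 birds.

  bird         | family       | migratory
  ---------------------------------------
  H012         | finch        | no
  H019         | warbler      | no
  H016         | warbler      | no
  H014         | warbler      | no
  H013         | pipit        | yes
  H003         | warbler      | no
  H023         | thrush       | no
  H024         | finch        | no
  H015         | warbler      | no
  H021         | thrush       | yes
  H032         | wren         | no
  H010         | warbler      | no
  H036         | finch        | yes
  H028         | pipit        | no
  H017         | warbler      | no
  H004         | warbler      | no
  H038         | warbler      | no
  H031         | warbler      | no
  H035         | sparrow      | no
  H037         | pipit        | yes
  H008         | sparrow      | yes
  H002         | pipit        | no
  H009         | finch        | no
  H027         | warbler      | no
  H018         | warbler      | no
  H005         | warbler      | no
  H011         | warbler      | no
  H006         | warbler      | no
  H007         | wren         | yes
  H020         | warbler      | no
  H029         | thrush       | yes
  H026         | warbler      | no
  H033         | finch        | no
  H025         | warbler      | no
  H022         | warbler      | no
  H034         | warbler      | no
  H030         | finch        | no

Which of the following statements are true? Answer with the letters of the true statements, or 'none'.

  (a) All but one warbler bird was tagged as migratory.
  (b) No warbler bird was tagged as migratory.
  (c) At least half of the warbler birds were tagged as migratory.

|A| = 20, |A ∩ B| = 0, |A ∖ B| = 20.
(a) |A ∖ B| = 1: fails.
(b) A ∩ B = ∅ (|A ∩ B| = 0): holds.
(c) |A ∩ B| ≥ |A ∖ B|: fails.

(b)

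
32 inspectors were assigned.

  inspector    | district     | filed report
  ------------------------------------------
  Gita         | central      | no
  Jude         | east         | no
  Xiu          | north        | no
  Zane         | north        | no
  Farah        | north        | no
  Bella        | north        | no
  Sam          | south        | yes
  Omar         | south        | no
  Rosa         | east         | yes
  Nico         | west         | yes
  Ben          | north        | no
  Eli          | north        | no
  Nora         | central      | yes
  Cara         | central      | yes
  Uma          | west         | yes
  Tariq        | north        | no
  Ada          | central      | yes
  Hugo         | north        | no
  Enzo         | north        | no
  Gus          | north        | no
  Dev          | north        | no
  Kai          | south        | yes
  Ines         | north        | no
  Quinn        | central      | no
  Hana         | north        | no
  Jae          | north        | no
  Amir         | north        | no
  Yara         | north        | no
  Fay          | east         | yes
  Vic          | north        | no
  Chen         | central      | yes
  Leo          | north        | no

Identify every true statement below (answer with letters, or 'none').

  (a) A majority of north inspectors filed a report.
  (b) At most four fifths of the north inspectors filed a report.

|A| = 18, |A ∩ B| = 0, |A ∖ B| = 18.
(a) |A ∩ B| > |A ∖ B|: fails.
(b) |A ∩ B| / |A| ≤ 4/5: holds.

(b)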